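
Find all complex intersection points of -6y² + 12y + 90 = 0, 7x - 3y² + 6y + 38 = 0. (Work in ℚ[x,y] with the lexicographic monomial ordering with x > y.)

Compute a lex Gröbner basis by Buchberger's algorithm.
f_1 = -6y² + 12y + 90, LT = y².
f_2 = 7x - 3y² + 6y + 38, LT = x.

The S-polynomials (S(f_1,f_2)) all reduce to 0 modulo the current basis, so we have a Gröbner basis.
Inter-reduce: drop elements whose leading term is divisible by another's, tail-reduce, and make monic.
Reduced Gröbner basis: {x - 1, y² - 2y - 15}.

The lex basis is triangular: the last element involves only y. Solving y² - 2y - 15 = 0 gives y ∈ {-3, 5}; substituting each value into the earlier elements determines the remaining variables.
  y = -3: the earlier basis element becomes x - 1 = 0, giving x = 1 — point (1, -3).
  y = 5: the earlier basis element becomes x - 1 = 0, giving x = 1 — point (1, 5).
A lex Gröbner basis triangularizes the system, enabling back-substitution.

{(1, -3), (1, 5)}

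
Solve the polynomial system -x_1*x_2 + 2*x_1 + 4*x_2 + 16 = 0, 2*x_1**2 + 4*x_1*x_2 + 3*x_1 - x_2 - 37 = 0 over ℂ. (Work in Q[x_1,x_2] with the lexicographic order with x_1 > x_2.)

Compute a lex Gröbner basis by Buchberger's algorithm.
f_1 = -x_1*x_2 + 2*x_1 + 4*x_2 + 16, LT = x_1*x_2.
f_2 = 2*x_1**2 + 4*x_1*x_2 + 3*x_1 - x_2 - 37, LT = x_1**2.

S(f_1,f_2): lcm = x_1**2*x_2. S = -2*x_1**2 - 2*x_1*x_2**2 - 11/2*x_1*x_2 - 16*x_1 + 1/2*x_2**2 + 37/2*x_2.
  reduce S modulo (f_1, f_2):
  remainder -24*x_1 - 15/2*x_2**2 - 73/2*x_2 - 125 ≠ 0; add h_3 = -24*x_1 - 15/2*x_2**2 - 73/2*x_2 - 125 to the basis.

S(f_1,h_3): lcm = x_1*x_2. S = -2*x_1 - 5/16*x_2**3 - 73/48*x_2**2 - 221/24*x_2 - 16.
  reduce S modulo (f_1, f_2, h_3):
  remainder -5/16*x_2**3 - 43/48*x_2**2 - 37/6*x_2 - 67/12 ≠ 0; add h_4 = -5/16*x_2**3 - 43/48*x_2**2 - 37/6*x_2 - 67/12 to the basis.

The other S-polynomials (S(f_2,h_3), S(f_1,h_4), S(f_2,h_4), S(h_3,h_4)) all reduce to 0 modulo the current basis, so we have a Gröbner basis.
Inter-reduce: drop elements whose leading term is divisible by another's, tail-reduce, and make monic.
Reduced Gröbner basis: {x_1 + 5/16*x_2**2 + 73/48*x_2 + 125/24, x_2**3 + 43/15*x_2**2 + 296/15*x_2 + 268/15}.

Elimination: the polynomial x_2**3 + 43/15*x_2**2 + 296/15*x_2 + 268/15 lies in the elimination ideal for x_2, so x_2 ∈ {-1, -14/15 - 4*sqrt(239)*I/15, -14/15 + 4*sqrt(239)*I/15}. For each such x_2, the remaining basis elements (now univariate) give the rest of the solution.
  x_2 = -1: the earlier basis element becomes x_1 + 4 = 0, giving x_1 = -4 — point (-4, -1).
  x_2 = -14/15 - 4*sqrt(239)*I/15: the earlier basis element becomes x_1 - 5/4 - sqrt(239)*I/4 = 0, giving x_1 = 5/4 + sqrt(239)*I/4 — point (5/4 + sqrt(239)*I/4, -14/15 - 4*sqrt(239)*I/15).
  x_2 = -14/15 + 4*sqrt(239)*I/15: the earlier basis element becomes x_1 - 5/4 + sqrt(239)*I/4 = 0, giving x_1 = 5/4 - sqrt(239)*I/4 — point (5/4 - sqrt(239)*I/4, -14/15 + 4*sqrt(239)*I/15).

{(-4, -1), (5/4 + sqrt(239)*I/4, -14/15 - 4*sqrt(239)*I/15), (5/4 - sqrt(239)*I/4, -14/15 + 4*sqrt(239)*I/15)}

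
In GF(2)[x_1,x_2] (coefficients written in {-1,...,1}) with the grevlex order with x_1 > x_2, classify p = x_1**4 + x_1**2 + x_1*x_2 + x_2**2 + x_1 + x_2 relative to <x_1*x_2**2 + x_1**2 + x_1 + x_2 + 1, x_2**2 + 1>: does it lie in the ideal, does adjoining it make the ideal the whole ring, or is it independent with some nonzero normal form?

First compute the reduced Gröbner basis of I by Buchberger's algorithm.
f_1 = x_1*x_2**2 + x_1**2 + x_1 + x_2 + 1, LT = x_1*x_2**2.
f_2 = x_2**2 + 1, LT = x_2**2.

S(f_1,f_2): lcm = x_1*x_2**2. S = x_1**2 + x_2 + 1.
  leading term x_1**2: no divisor's leading term divides it; move x_1**2 to the remainder.
  leading term x_2: no divisor's leading term divides it; move x_2 to the remainder.
  leading term 1: no divisor's leading term divides it; move 1 to the remainder.
  remainder x_1**2 + x_2 + 1 ≠ 0; add h_3 = x_1**2 + x_2 + 1 to the basis.

The other S-polynomials (S(f_1,h_3), S(f_2,h_3)) all reduce to 0 modulo the current basis, so we have a Gröbner basis.
Inter-reduce: drop elements whose leading term is divisible by another's, tail-reduce, and make monic.
Reduced Gröbner basis: {x_1**2 + x_2 + 1, x_2**2 + 1}.
Label its elements g_1 = x_1**2 + x_2 + 1, g_2 = x_2**2 + 1.

Reduce p = x_1**4 + x_1**2 + x_1*x_2 + x_2**2 + x_1 + x_2 modulo G:
  leading term x_1**4: subtract (x_1**2)·g_1 from x_1**4 + x_1**2 + x_1*x_2 + x_2**2 + x_1 + x_2 → x_1**2*x_2 + x_1*x_2 + x_2**2 + x_1 + x_2
  leading term x_1**2*x_2: subtract (x_2)·g_1 from x_1**2*x_2 + x_1*x_2 + x_2**2 + x_1 + x_2 → x_1*x_2 + x_1
  leading term x_1*x_2: no divisor's leading term divides it; move x_1*x_2 to the remainder.
  leading term x_1: no divisor's leading term divides it; move x_1 to the remainder.
  normal form = x_1*x_2 + x_1.
The normal form is nonzero, so p ∉ I. Since p minus its normal form lies in I, I + (p) = I + (r) where r = x_1*x_2 + x_1; decide whether this ideal is the whole ring.
Run Buchberger on G together with r (pairs among the g_i already reduce to 0 since G is a Gröbner basis):
g_1 = x_1**2 + x_2 + 1, LT = x_1**2.
g_2 = x_2**2 + 1, LT = x_2**2.
r = x_1*x_2 + x_1, LT = x_1*x_2.

The S-polynomials (S(g_1,g_2), S(g_1,r), S(g_2,r)) all reduce to 0 modulo the current basis, so we have a Gröbner basis.
Inter-reduce: drop elements whose leading term is divisible by another's, tail-reduce, and make monic.
Reduced Gröbner basis: {x_1**2 + x_2 + 1, x_1*x_2 + x_1, x_2**2 + 1}.
The reduced Gröbner basis of I + (p) is {x_1**2 + x_2 + 1, x_1*x_2 + x_1, x_2**2 + 1} ≠ {1}, a proper ideal, so the enlarged system stays consistent: p is independent of I, with normal form x_1*x_2 + x_1.

x_1**4 + x_1**2 + x_1*x_2 + x_2**2 + x_1 + x_2 is independent of I; its normal form modulo I is x_1*x_2 + x_1.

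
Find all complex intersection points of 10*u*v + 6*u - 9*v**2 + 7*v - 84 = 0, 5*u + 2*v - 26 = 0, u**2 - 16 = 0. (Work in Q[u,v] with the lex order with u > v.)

{(4, 3)}

Compute a lex Gröbner basis by Buchberger's algorithm.
f_1 = 10*u*v + 6*u - 9*v**2 + 7*v - 84, LT = u*v.
f_2 = 5*u + 2*v - 26, LT = u.
f_3 = u**2 - 16, LT = u**2.

S(f_1,f_2): lcm = u*v. S = 3/5*u - 13/10*v**2 + 59/10*v - 42/5.
  leading term u: subtract (3/25)·f_2 from 3/5*u - 13/10*v**2 + 59/10*v - 42/5 → -13/10*v**2 + 283/50*v - 132/25
  leading term v**2: no divisor's leading term divides it; move -13/10*v**2 to the remainder.
  leading term v: no divisor's leading term divides it; move 283/50*v to the remainder.
  leading term 1: no divisor's leading term divides it; move -132/25 to the remainder.
  remainder -13/10*v**2 + 283/50*v - 132/25 ≠ 0; add h_4 = -13/10*v**2 + 283/50*v - 132/25 to the basis.

S(f_1,f_3): lcm = u**2*v. S = 3/5*u**2 - 9/10*u*v**2 + 7/10*u*v - 42/5*u + 16*v.
  leading term u**2: subtract (3/25*u)·f_2 from 3/5*u**2 - 9/10*u*v**2 + 7/10*u*v - 42/5*u + 16*v → -9/10*u*v**2 + 23/50*u*v - 132/25*u + 16*v
  leading term u*v**2: subtract (-9/100*v)·f_1 from -9/10*u*v**2 + 23/50*u*v - 132/25*u + 16*v → u*v - 132/25*u - 81/100*v**3 + 63/100*v**2 + 211/25*v
  leading term u*v: subtract (1/10)·f_1 from u*v - 132/25*u - 81/100*v**3 + 63/100*v**2 + 211/25*v → -147/25*u - 81/100*v**3 + 153/100*v**2 + 387/50*v + 42/5
  leading term u: subtract (-147/125)·f_2 from -147/25*u - 81/100*v**3 + 153/100*v**2 + 387/50*v + 42/5 → -81/100*v**3 + 153/100*v**2 + 2523/250*v - 2772/125
  leading term v**3: subtract (81/130*v)·h_4 from -81/100*v**3 + 153/100*v**2 + 2523/250*v - 2772/125 → -6489/3250*v**2 + 43491/3250*v - 2772/125
  leading term v**2: subtract (6489/4225)·h_4 from -6489/3250*v**2 + 43491/3250*v - 2772/125 → 495264/105625*v - 1485792/105625
  leading term v: no divisor's leading term divides it; move 495264/105625*v to the remainder.
  leading term 1: no divisor's leading term divides it; move -1485792/105625 to the remainder.
  remainder 495264/105625*v - 1485792/105625 ≠ 0; add h_5 = 495264/105625*v - 1485792/105625 to the basis.

The other S-polynomials (S(f_2,f_3), S(f_1,h_4), S(f_2,h_4), S(f_3,h_4), S(f_1,h_5), S(f_2,h_5), S(f_3,h_5), S(h_4,h_5)) all reduce to 0 modulo the current basis, so we have a Gröbner basis.
Inter-reduce: drop elements whose leading term is divisible by another's, tail-reduce, and make monic.
Reduced Gröbner basis: {u - 4, v - 3}.

Elimination: the polynomial v - 3 lies in the elimination ideal for v, so v ∈ {3}. For each such v, the remaining basis elements (now univariate) give the rest of the solution.
  v = 3: the earlier basis element becomes u - 4 = 0, giving u = 4 — point (4, 3).
Check: every point annihilates each of the original generators.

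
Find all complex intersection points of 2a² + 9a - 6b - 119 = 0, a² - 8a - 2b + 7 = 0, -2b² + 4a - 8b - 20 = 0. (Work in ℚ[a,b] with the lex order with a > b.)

Compute a lex Gröbner basis by Buchberger's algorithm.
f_1 = 2a² + 9a - 6b - 119, LT = a².
f_2 = a² - 8a - 2b + 7, LT = a².
f_3 = 4a - 2b² - 8b - 20, LT = a.

S(f_1,f_2): lcm = a². S = 25/2a - b - 133/2.
  leading term a: subtract (25/8)·f_3 from 25/2a - b - 133/2 → 25/4b² + 24b - 4
  leading term b²: no divisor's leading term divides it; move 25/4b² to the remainder.
  leading term b: no divisor's leading term divides it; move 24b to the remainder.
  leading term 1: no divisor's leading term divides it; move -4 to the remainder.
  remainder 25/4b² + 24b - 4 ≠ 0; add h_4 = 25/4b² + 24b - 4 to the basis.

S(f_1,f_3): lcm = a². S = ½ab² + 2ab + 19/2a - 3b - 119/2.
  leading term ab²: subtract (⅛b²)·f_3 from ½ab² + 2ab + 19/2a - 3b - 119/2 → 2ab + 19/2a + ¼b⁴ + b³ + 5/2b² - 3b - 119/2
  leading term ab: subtract (½b)·f_3 from 2ab + 19/2a + ¼b⁴ + b³ + 5/2b² - 3b - 119/2 → 19/2a + ¼b⁴ + 2b³ + 13/2b² + 7b - 119/2
  leading term a: subtract (19/8)·f_3 from 19/2a + ¼b⁴ + 2b³ + 13/2b² + 7b - 119/2 → ¼b⁴ + 2b³ + 45/4b² + 26b - 12
  leading term b⁴: subtract (1/25b²)·h_4 from ¼b⁴ + 2b³ + 45/4b² + 26b - 12 → 26/25b³ + 1141/100b² + 26b - 12
  leading term b³: subtract (104/625b)·h_4 from 26/25b³ + 1141/100b² + 26b - 12 → 18541/2500b² + 16666/625b - 12
  leading term b²: subtract (18541/15625)·h_4 from 18541/2500b² + 16666/625b - 12 → -28334/15625b - 113336/15625
  leading term b: no divisor's leading term divides it; move -28334/15625b to the remainder.
  leading term 1: no divisor's leading term divides it; move -113336/15625 to the remainder.
  remainder -28334/15625b - 113336/15625 ≠ 0; add h_5 = -28334/15625b - 113336/15625 to the basis.

The other S-polynomials (S(f_2,f_3), S(f_1,h_4), S(f_2,h_4), S(f_3,h_4), S(f_1,h_5), S(f_2,h_5), S(f_3,h_5), S(h_4,h_5)) all reduce to 0 modulo the current basis, so we have a Gröbner basis.
Inter-reduce: drop elements whose leading term is divisible by another's, tail-reduce, and make monic.
Reduced Gröbner basis: {a - 5, b + 4}.

Since the basis is lex-ordered, b + 4 is univariate in b. Its roots are {-4}. Back-substituting each root into the other basis elements fixes the other coordinates.
  b = -4: the earlier basis element becomes a - 5 = 0, giving a = 5 — point (5, -4).
A lex Gröbner basis triangularizes the system, enabling back-substitution.

{(5, -4)}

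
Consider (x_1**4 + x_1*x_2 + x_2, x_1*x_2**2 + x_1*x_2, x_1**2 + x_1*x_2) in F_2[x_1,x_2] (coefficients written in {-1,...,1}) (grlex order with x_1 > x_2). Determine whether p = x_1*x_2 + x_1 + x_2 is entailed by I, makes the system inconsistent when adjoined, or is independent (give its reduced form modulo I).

First compute the reduced Gröbner basis of I by Buchberger's algorithm.
f_1 = x_1**4 + x_1*x_2 + x_2, LT = x_1**4.
f_2 = x_1*x_2**2 + x_1*x_2, LT = x_1*x_2**2.
f_3 = x_1**2 + x_1*x_2, LT = x_1**2.

S(f_1,f_2): lcm = x_1**4*x_2**2. S = x_1**4*x_2 + x_1*x_2**3 + x_2**3.
  leading term x_1**4*x_2: subtract (x_2)·f_1 from x_1**4*x_2 + x_1*x_2**3 + x_2**3 → x_1*x_2**3 + x_1*x_2**2 + x_2**3 + x_2**2
  leading term x_1*x_2**3: subtract (x_2)·f_2 from x_1*x_2**3 + x_1*x_2**2 + x_2**3 + x_2**2 → x_2**3 + x_2**2
  leading term x_2**3: no divisor's leading term divides it; move x_2**3 to the remainder.
  leading term x_2**2: no divisor's leading term divides it; move x_2**2 to the remainder.
  remainder x_2**3 + x_2**2 ≠ 0; add h_4 = x_2**3 + x_2**2 to the basis.

S(f_1,f_3): lcm = x_1**4. S = x_1**3*x_2 + x_1*x_2 + x_2.
  leading term x_1**3*x_2: subtract (x_1*x_2)·f_3 from x_1**3*x_2 + x_1*x_2 + x_2 → x_1**2*x_2**2 + x_1*x_2 + x_2
  leading term x_1**2*x_2**2: subtract (x_1)·f_2 from x_1**2*x_2**2 + x_1*x_2 + x_2 → x_1**2*x_2 + x_1*x_2 + x_2
  leading term x_1**2*x_2: subtract (x_2)·f_3 from x_1**2*x_2 + x_1*x_2 + x_2 → x_1*x_2**2 + x_1*x_2 + x_2
  leading term x_1*x_2**2: subtract (1)·f_2 from x_1*x_2**2 + x_1*x_2 + x_2 → x_2
  leading term x_2: no divisor's leading term divides it; move x_2 to the remainder.
  remainder x_2 ≠ 0; add h_5 = x_2 to the basis.

The other S-polynomials (S(f_2,f_3), S(f_1,h_4), S(f_2,h_4), S(f_3,h_4), S(f_1,h_5), S(f_2,h_5), S(f_3,h_5), S(h_4,h_5)) all reduce to 0 modulo the current basis, so we have a Gröbner basis.
Inter-reduce: drop elements whose leading term is divisible by another's, tail-reduce, and make monic.
Reduced Gröbner basis: {x_1**2, x_2}.
Label its elements g_1 = x_1**2, g_2 = x_2.

Reduce p = x_1*x_2 + x_1 + x_2 modulo G:
  leading term x_1*x_2: subtract (x_1)·g_2 from x_1*x_2 + x_1 + x_2 → x_1 + x_2
  leading term x_1: no divisor's leading term divides it; move x_1 to the remainder.
  leading term x_2: subtract (1)·g_2 from x_2 → 0
  normal form = x_1.
The normal form is nonzero, so p ∉ I. Since p minus its normal form lies in I, I + (p) = I + (r) where r = x_1; decide whether this ideal is the whole ring.
Run Buchberger on G together with r (pairs among the g_i already reduce to 0 since G is a Gröbner basis):
g_1 = x_1**2, LT = x_1**2.
g_2 = x_2, LT = x_2.
r = x_1, LT = x_1.

The S-polynomials (S(g_1,g_2), S(g_1,r), S(g_2,r)) all reduce to 0 modulo the current basis, so we have a Gröbner basis.
Inter-reduce: drop elements whose leading term is divisible by another's, tail-reduce, and make monic.
Reduced Gröbner basis: {x_1, x_2}.
The reduced Gröbner basis of I + (p) is {x_1, x_2} ≠ {1}, a proper ideal, so the enlarged system stays consistent: p is independent of I, with normal form x_1.

x_1*x_2 + x_1 + x_2 is independent of I; its normal form modulo I is x_1.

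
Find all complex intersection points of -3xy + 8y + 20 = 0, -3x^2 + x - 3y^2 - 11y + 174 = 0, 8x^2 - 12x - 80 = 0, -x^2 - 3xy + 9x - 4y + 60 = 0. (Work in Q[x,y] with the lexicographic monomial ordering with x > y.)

{(4, 5)}

Compute a lex Gröbner basis by Buchberger's algorithm.
f_1 = -3xy + 8y + 20, LT = xy.
f_2 = -3x^2 + x - 3y^2 - 11y + 174, LT = x^2.
f_3 = 8x^2 - 12x - 80, LT = x^2.
f_4 = -x^2 - 3xy + 9x - 4y + 60, LT = x^2.

S(f_1,f_2): lcm = x^2y. S = -7/3xy - 20/3x - y^3 - 11/3y^2 + 58y.
  leading term xy: subtract (7/9)·f_1 from -7/3xy - 20/3x - y^3 - 11/3y^2 + 58y → -20/3x - y^3 - 11/3y^2 + 466/9y - 140/9
  leading term x: no divisor's leading term divides it; move -20/3x to the remainder.
  leading term y^3: no divisor's leading term divides it; move -y^3 to the remainder.
  leading term y^2: no divisor's leading term divides it; move -11/3y^2 to the remainder.
  leading term y: no divisor's leading term divides it; move 466/9y to the remainder.
  leading term 1: no divisor's leading term divides it; move -140/9 to the remainder.
  remainder -20/3x - y^3 - 11/3y^2 + 466/9y - 140/9 ≠ 0; add h_5 = -20/3x - y^3 - 11/3y^2 + 466/9y - 140/9 to the basis.

S(f_1,f_3): lcm = x^2y. S = -7/6xy - 20/3x + 10y.
  leading term xy: subtract (7/18)·f_1 from -7/6xy - 20/3x + 10y → -20/3x + 62/9y - 70/9
  leading term x: subtract (1)·h_5 from -20/3x + 62/9y - 70/9 → y^3 + 11/3y^2 - 404/9y + 70/9
  leading term y^3: no divisor's leading term divides it; move y^3 to the remainder.
  leading term y^2: no divisor's leading term divides it; move 11/3y^2 to the remainder.
  leading term y: no divisor's leading term divides it; move -404/9y to the remainder.
  leading term 1: no divisor's leading term divides it; move 70/9 to the remainder.
  remainder y^3 + 11/3y^2 - 404/9y + 70/9 ≠ 0; add h_6 = y^3 + 11/3y^2 - 404/9y + 70/9 to the basis.

S(f_1,f_4): lcm = x^2y. S = -3xy^2 + 19/3xy - 20/3x - 4y^2 + 60y.
  leading term xy^2: subtract (y)·f_1 from -3xy^2 + 19/3xy - 20/3x - 4y^2 + 60y → 19/3xy - 20/3x - 12y^2 + 40y
  leading term xy: subtract (-19/9)·f_1 from 19/3xy - 20/3x - 12y^2 + 40y → -20/3x - 12y^2 + 512/9y + 380/9
  leading term x: subtract (1)·h_5 from -20/3x - 12y^2 + 512/9y + 380/9 → y^3 - 25/3y^2 + 46/9y + 520/9
  leading term y^3: subtract (1)·h_6 from y^3 - 25/3y^2 + 46/9y + 520/9 → -12y^2 + 50y + 50
  leading term y^2: no divisor's leading term divides it; move -12y^2 to the remainder.
  leading term y: no divisor's leading term divides it; move 50y to the remainder.
  leading term 1: no divisor's leading term divides it; move 50 to the remainder.
  remainder -12y^2 + 50y + 50 ≠ 0; add h_7 = -12y^2 + 50y + 50 to the basis.

S(f_2,f_3): lcm = x^2. S = 7/6x + y^2 + 11/3y - 48.
  leading term x: subtract (-7/40)·h_5 from 7/6x + y^2 + 11/3y - 48 → -7/40y^3 + 43/120y^2 + 2291/180y - 913/18
  leading term y^3: subtract (-7/40)·h_6 from -7/40y^3 + 43/120y^2 + 2291/180y - 913/18 → y^2 + 877/180y - 1777/36
  leading term y^2: subtract (-1/12)·h_7 from y^2 + 877/180y - 1777/36 → 1627/180y - 1627/36
  leading term y: no divisor's leading term divides it; move 1627/180y to the remainder.
  leading term 1: no divisor's leading term divides it; move -1627/36 to the remainder.
  remainder 1627/180y - 1627/36 ≠ 0; add h_8 = 1627/180y - 1627/36 to the basis.

The other S-polynomials (S(f_2,f_4), S(f_3,f_4), S(f_1,h_5), S(f_2,h_5), S(f_3,h_5), S(f_4,h_5), S(f_1,h_6), S(f_2,h_6), S(f_3,h_6), S(f_4,h_6), S(h_5,h_6), S(f_1,h_7), S(f_2,h_7), S(f_3,h_7), S(f_4,h_7), S(h_5,h_7), S(h_6,h_7), S(f_1,h_8), S(f_2,h_8), S(f_3,h_8), S(f_4,h_8), S(h_5,h_8), S(h_6,h_8), S(h_7,h_8)) all reduce to 0 modulo the current basis, so we have a Gröbner basis.
Inter-reduce: drop elements whose leading term is divisible by another's, tail-reduce, and make monic.
Reduced Gröbner basis: {x - 4, y - 5}.

The lex basis is triangular: the last element involves only y. Solving y - 5 = 0 gives y ∈ {5}; substituting each value into the earlier elements determines the remaining variables.
  y = 5: the earlier basis element becomes x - 4 = 0, giving x = 4 — point (4, 5).
Substituting each solution back into the original system confirms all equations vanish.
A lex Gröbner basis triangularizes the system, enabling back-substitution.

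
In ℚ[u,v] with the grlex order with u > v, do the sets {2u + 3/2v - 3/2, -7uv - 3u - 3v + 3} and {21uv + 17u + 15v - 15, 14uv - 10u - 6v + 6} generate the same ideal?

Yes, the ideals are equal.

Two ideals are equal iff their reduced Gröbner bases coincide (the reduced basis is unique for a fixed ordering).
Buchberger on the first generating set:
f_1 = 2u + 3/2v - 3/2, LT = u.
f_2 = -7uv - 3u - 3v + 3, LT = uv.

S(f_1,f_2): lcm = uv. S = ¾v² - 3/7u - 33/28v + 3/7.
  leading term v²: no divisor's leading term divides it; move ¾v² to the remainder.
  leading term u: subtract (-3/14)·f_1 from -3/7u - 33/28v + 3/7 → -6/7v + 3/28
  leading term v: no divisor's leading term divides it; move -6/7v to the remainder.
  leading term 1: no divisor's leading term divides it; move 3/28 to the remainder.
  remainder ¾v² - 6/7v + 3/28 ≠ 0; add g_3 = ¾v² - 6/7v + 3/28 to the basis.

The other S-polynomials (S(f_1,g_3), S(f_2,g_3)) all reduce to 0 modulo the current basis, so we have a Gröbner basis.
Inter-reduce: drop elements whose leading term is divisible by another's, tail-reduce, and make monic.
Reduced Gröbner basis: {v² - 8/7v + 1/7, u + ¾v - ¾}.

Buchberger on the second generating set:
h_1 = 21uv + 17u + 15v - 15, LT = uv.
h_2 = 14uv - 10u - 6v + 6, LT = uv.

S(h_1,h_2): lcm = uv. S = 32/21u + 8/7v - 8/7.
  leading term u: no divisor's leading term divides it; move 32/21u to the remainder.
  leading term v: no divisor's leading term divides it; move 8/7v to the remainder.
  leading term 1: no divisor's leading term divides it; move -8/7 to the remainder.
  remainder 32/21u + 8/7v - 8/7 ≠ 0; add k_3 = 32/21u + 8/7v - 8/7 to the basis.

S(h_1,k_3): lcm = uv. S = -¾v² + 17/21u + 41/28v - 5/7.
  leading term v²: no divisor's leading term divides it; move -¾v² to the remainder.
  leading term u: subtract (17/32)·k_3 from 17/21u + 41/28v - 5/7 → 6/7v - 3/28
  leading term v: no divisor's leading term divides it; move 6/7v to the remainder.
  leading term 1: no divisor's leading term divides it; move -3/28 to the remainder.
  remainder -¾v² + 6/7v - 3/28 ≠ 0; add k_4 = -¾v² + 6/7v - 3/28 to the basis.

The other S-polynomials (S(h_2,k_3), S(h_1,k_4), S(h_2,k_4), S(k_3,k_4)) all reduce to 0 modulo the current basis, so we have a Gröbner basis.
Inter-reduce: drop elements whose leading term is divisible by another's, tail-reduce, and make monic.
Reduced Gröbner basis: {v² - 8/7v + 1/7, u + ¾v - ¾}.

Same reduced basis, so the two generating sets span the same ideal.
The same test decides containment: I ⊆ J iff every generator of I reduces to 0 modulo a Gröbner basis of J.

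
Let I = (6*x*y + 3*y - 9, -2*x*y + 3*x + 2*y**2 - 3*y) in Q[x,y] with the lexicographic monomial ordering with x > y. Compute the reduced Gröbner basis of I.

G = {x + 2/3*y**2 - 2/3*y - 1, y**3 - y**2 - 9/4*y + 9/4}

f_1 = 6*x*y + 3*y - 9, LT = x*y.
f_2 = -2*x*y + 3*x + 2*y**2 - 3*y, LT = x*y.

S(f_1,f_2): lcm = x*y. S = 3/2*x + y**2 - y - 3/2.
  leading term x: no divisor's leading term divides it; move 3/2*x to the remainder.
  leading term y**2: no divisor's leading term divides it; move y**2 to the remainder.
  leading term y: no divisor's leading term divides it; move -y to the remainder.
  leading term 1: no divisor's leading term divides it; move -3/2 to the remainder.
  remainder 3/2*x + y**2 - y - 3/2 ≠ 0; add g_3 = 3/2*x + y**2 - y - 3/2 to the basis.

S(f_1,g_3): lcm = x*y. S = -2/3*y**3 + 2/3*y**2 + 3/2*y - 3/2.
  leading term y**3: no divisor's leading term divides it; move -2/3*y**3 to the remainder.
  leading term y**2: no divisor's leading term divides it; move 2/3*y**2 to the remainder.
  leading term y: no divisor's leading term divides it; move 3/2*y to the remainder.
  leading term 1: no divisor's leading term divides it; move -3/2 to the remainder.
  remainder -2/3*y**3 + 2/3*y**2 + 3/2*y - 3/2 ≠ 0; add g_4 = -2/3*y**3 + 2/3*y**2 + 3/2*y - 3/2 to the basis.

S(f_2,g_3): lcm = x*y. S = -3/2*x - 2/3*y**3 - 1/3*y**2 + 5/2*y.
  leading term x: subtract (-1)·g_3 from -3/2*x - 2/3*y**3 - 1/3*y**2 + 5/2*y → -2/3*y**3 + 2/3*y**2 + 3/2*y - 3/2
  leading term y**3: subtract (1)·g_4 from -2/3*y**3 + 2/3*y**2 + 3/2*y - 3/2 → 0
  remainder 0.

S(f_1,g_4): lcm = x*y**3. S = x*y**2 + 9/4*x*y - 9/4*x + 1/2*y**3 - 3/2*y**2.
  leading term x*y**2: subtract (1/6*y)·f_1 from x*y**2 + 9/4*x*y - 9/4*x + 1/2*y**3 - 3/2*y**2 → 9/4*x*y - 9/4*x + 1/2*y**3 - 2*y**2 + 3/2*y
  leading term x*y: subtract (3/8)·f_1 from 9/4*x*y - 9/4*x + 1/2*y**3 - 2*y**2 + 3/2*y → -9/4*x + 1/2*y**3 - 2*y**2 + 3/8*y + 27/8
  leading term x: subtract (-3/2)·g_3 from -9/4*x + 1/2*y**3 - 2*y**2 + 3/8*y + 27/8 → 1/2*y**3 - 1/2*y**2 - 9/8*y + 9/8
  leading term y**3: subtract (-3/4)·g_4 from 1/2*y**3 - 1/2*y**2 - 9/8*y + 9/8 → 0
  remainder 0.

S(f_2,g_4): lcm = x*y**3. S = -1/2*x*y**2 + 9/4*x*y - 9/4*x - y**4 + 3/2*y**3.
  leading term x*y**2: subtract (-1/12*y)·f_1 from -1/2*x*y**2 + 9/4*x*y - 9/4*x - y**4 + 3/2*y**3 → 9/4*x*y - 9/4*x - y**4 + 3/2*y**3 + 1/4*y**2 - 3/4*y
  leading term x*y: subtract (3/8)·f_1 from 9/4*x*y - 9/4*x - y**4 + 3/2*y**3 + 1/4*y**2 - 3/4*y → -9/4*x - y**4 + 3/2*y**3 + 1/4*y**2 - 15/8*y + 27/8
  leading term x: subtract (-3/2)·g_3 from -9/4*x - y**4 + 3/2*y**3 + 1/4*y**2 - 15/8*y + 27/8 → -y**4 + 3/2*y**3 + 7/4*y**2 - 27/8*y + 9/8
  leading term y**4: subtract (3/2*y)·g_4 from -y**4 + 3/2*y**3 + 7/4*y**2 - 27/8*y + 9/8 → 1/2*y**3 - 1/2*y**2 - 9/8*y + 9/8
  leading term y**3: subtract (-3/4)·g_4 from 1/2*y**3 - 1/2*y**2 - 9/8*y + 9/8 → 0
  remainder 0.

S(g_3,g_4): leading monomials are coprime, so the S-polynomial reduces to 0 (Buchberger's first criterion).
Every S-polynomial of the final basis reduces to 0, so we have a Gröbner basis.
Inter-reduce: drop elements whose leading term is divisible by another's, tail-reduce, and make monic.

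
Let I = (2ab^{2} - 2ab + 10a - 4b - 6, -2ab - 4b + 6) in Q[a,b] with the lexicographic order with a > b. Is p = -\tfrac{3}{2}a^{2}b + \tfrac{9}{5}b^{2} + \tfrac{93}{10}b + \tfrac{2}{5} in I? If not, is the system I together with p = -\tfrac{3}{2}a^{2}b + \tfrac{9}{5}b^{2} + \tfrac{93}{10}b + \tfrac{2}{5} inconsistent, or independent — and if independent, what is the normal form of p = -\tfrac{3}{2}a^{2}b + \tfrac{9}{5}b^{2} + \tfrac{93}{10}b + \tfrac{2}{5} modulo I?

Adjoining -\tfrac{3}{2}a^{2}b + \tfrac{9}{5}b^{2} + \tfrac{93}{10}b + \tfrac{2}{5} makes the ideal the whole ring: the system is inconsistent.

First compute the reduced Gröbner basis of I by Buchberger's algorithm.
f_1 = 2ab^{2} - 2ab + 10a - 4b - 6, LT = ab^{2}.
f_2 = -2ab - 4b + 6, LT = ab.

S(f_1,f_2): lcm = ab^{2}. S = -ab + 5a - 2b^{2} + b - 3.
  leading term ab: subtract (\tfrac{1}{2})·f_2 from -ab + 5a - 2b^{2} + b - 3 → 5a - 2b^{2} + 3b - 6
  leading term a: no divisor's leading term divides it; move 5a to the remainder.
  leading term b^{2}: no divisor's leading term divides it; move -2b^{2} to the remainder.
  leading term b: no divisor's leading term divides it; move 3b to the remainder.
  leading term 1: no divisor's leading term divides it; move -6 to the remainder.
  remainder 5a - 2b^{2} + 3b - 6 ≠ 0; add h_3 = 5a - 2b^{2} + 3b - 6 to the basis.

S(f_1,h_3): lcm = ab^{2}. S = -ab + 5a + \tfrac{2}{5}b^{4} - \tfrac{3}{5}b^{3} + \tfrac{6}{5}b^{2} - 2b - 3.
  leading term ab: subtract (\tfrac{1}{2})·f_2 from -ab + 5a + \tfrac{2}{5}b^{4} - \tfrac{3}{5}b^{3} + \tfrac{6}{5}b^{2} - 2b - 3 → 5a + \tfrac{2}{5}b^{4} - \tfrac{3}{5}b^{3} + \tfrac{6}{5}b^{2} - 6
  leading term a: subtract (1)·h_3 from 5a + \tfrac{2}{5}b^{4} - \tfrac{3}{5}b^{3} + \tfrac{6}{5}b^{2} - 6 → \tfrac{2}{5}b^{4} - \tfrac{3}{5}b^{3} + \tfrac{16}{5}b^{2} - 3b
  leading term b^{4}: no divisor's leading term divides it; move \tfrac{2}{5}b^{4} to the remainder.
  leading term b^{3}: no divisor's leading term divides it; move -\tfrac{3}{5}b^{3} to the remainder.
  leading term b^{2}: no divisor's leading term divides it; move \tfrac{16}{5}b^{2} to the remainder.
  leading term b: no divisor's leading term divides it; move -3b to the remainder.
  remainder \tfrac{2}{5}b^{4} - \tfrac{3}{5}b^{3} + \tfrac{16}{5}b^{2} - 3b ≠ 0; add h_4 = \tfrac{2}{5}b^{4} - \tfrac{3}{5}b^{3} + \tfrac{16}{5}b^{2} - 3b to the basis.

S(f_2,h_3): lcm = ab. S = \tfrac{2}{5}b^{3} - \tfrac{3}{5}b^{2} + \tfrac{16}{5}b - 3.
  leading term b^{3}: no divisor's leading term divides it; move \tfrac{2}{5}b^{3} to the remainder.
  leading term b^{2}: no divisor's leading term divides it; move -\tfrac{3}{5}b^{2} to the remainder.
  leading term b: no divisor's leading term divides it; move \tfrac{16}{5}b to the remainder.
  leading term 1: no divisor's leading term divides it; move -3 to the remainder.
  remainder \tfrac{2}{5}b^{3} - \tfrac{3}{5}b^{2} + \tfrac{16}{5}b - 3 ≠ 0; add h_5 = \tfrac{2}{5}b^{3} - \tfrac{3}{5}b^{2} + \tfrac{16}{5}b - 3 to the basis.

The other S-polynomials (S(f_1,h_4), S(f_2,h_4), S(h_3,h_4), S(f_1,h_5), S(f_2,h_5), S(h_3,h_5), S(h_4,h_5)) all reduce to 0 modulo the current basis, so we have a Gröbner basis.
Inter-reduce: drop elements whose leading term is divisible by another's, tail-reduce, and make monic.
Reduced Gröbner basis: {a - \tfrac{2}{5}b^{2} + \tfrac{3}{5}b - \tfrac{6}{5}, b^{3} - \tfrac{3}{2}b^{2} + 8b - \tfrac{15}{2}}.
Label its elements g_1 = a - \tfrac{2}{5}b^{2} + \tfrac{3}{5}b - \tfrac{6}{5}, g_2 = b^{3} - \tfrac{3}{2}b^{2} + 8b - \tfrac{15}{2}.

Reduce p = -\tfrac{3}{2}a^{2}b + \tfrac{9}{5}b^{2} + \tfrac{93}{10}b + \tfrac{2}{5} modulo G:
  leading term a^{2}b: subtract (-\tfrac{3}{2}ab)·g_1 from -\tfrac{3}{2}a^{2}b + \tfrac{9}{5}b^{2} + \tfrac{93}{10}b + \tfrac{2}{5} → -\tfrac{3}{5}ab^{3} + \tfrac{9}{10}ab^{2} - \tfrac{9}{5}ab + \tfrac{9}{5}b^{2} + \tfrac{93}{10}b + \tfrac{2}{5}
  leading term ab^{3}: subtract (-\tfrac{3}{5}b^{3})·g_1 from -\tfrac{3}{5}ab^{3} + \tfrac{9}{10}ab^{2} - \tfrac{9}{5}ab + \tfrac{9}{5}b^{2} + \tfrac{93}{10}b + \tfrac{2}{5} → \tfrac{9}{10}ab^{2} - \tfrac{9}{5}ab - \tfrac{6}{25}b^{5} + \tfrac{9}{25}b^{4} - \tfrac{18}{25}b^{3} + \tfrac{9}{5}b^{2} + \tfrac{93}{10}b + \tfrac{2}{5}
  leading term ab^{2}: subtract (\tfrac{9}{10}b^{2})·g_1 from \tfrac{9}{10}ab^{2} - \tfrac{9}{5}ab - \tfrac{6}{25}b^{5} + \tfrac{9}{25}b^{4} - \tfrac{18}{25}b^{3} + \tfrac{9}{5}b^{2} + \tfrac{93}{10}b + \tfrac{2}{5} → -\tfrac{9}{5}ab - \tfrac{6}{25}b^{5} + \tfrac{18}{25}b^{4} - \tfrac{63}{50}b^{3} + \tfrac{72}{25}b^{2} + \tfrac{93}{10}b + \tfrac{2}{5}
  leading term ab: subtract (-\tfrac{9}{5}b)·g_1 from -\tfrac{9}{5}ab - \tfrac{6}{25}b^{5} + \tfrac{18}{25}b^{4} - \tfrac{63}{50}b^{3} + \tfrac{72}{25}b^{2} + \tfrac{93}{10}b + \tfrac{2}{5} → -\tfrac{6}{25}b^{5} + \tfrac{18}{25}b^{4} - \tfrac{99}{50}b^{3} + \tfrac{99}{25}b^{2} + \tfrac{357}{50}b + \tfrac{2}{5}
  leading term b^{5}: subtract (-\tfrac{6}{25}b^{2})·g_2 from -\tfrac{6}{25}b^{5} + \tfrac{18}{25}b^{4} - \tfrac{99}{50}b^{3} + \tfrac{99}{25}b^{2} + \tfrac{357}{50}b + \tfrac{2}{5} → \tfrac{9}{25}b^{4} - \tfrac{3}{50}b^{3} + \tfrac{54}{25}b^{2} + \tfrac{357}{50}b + \tfrac{2}{5}
  leading term b^{4}: subtract (\tfrac{9}{25}b)·g_2 from \tfrac{9}{25}b^{4} - \tfrac{3}{50}b^{3} + \tfrac{54}{25}b^{2} + \tfrac{357}{50}b + \tfrac{2}{5} → \tfrac{12}{25}b^{3} - \tfrac{18}{25}b^{2} + \tfrac{246}{25}b + \tfrac{2}{5}
  leading term b^{3}: subtract (\tfrac{12}{25})·g_2 from \tfrac{12}{25}b^{3} - \tfrac{18}{25}b^{2} + \tfrac{246}{25}b + \tfrac{2}{5} → 6b + 4
  leading term b: no divisor's leading term divides it; move 6b to the remainder.
  leading term 1: no divisor's leading term divides it; move 4 to the remainder.
  normal form = 6b + 4.
The normal form is nonzero, so p ∉ I. Since p minus its normal form lies in I, I + (p) = I + (r) where r = 6b + 4; decide whether this ideal is the whole ring.
Run Buchberger on G together with r (pairs among the g_i already reduce to 0 since G is a Gröbner basis):
g_1 = a - \tfrac{2}{5}b^{2} + \tfrac{3}{5}b - \tfrac{6}{5}, LT = a.
g_2 = b^{3} - \tfrac{3}{2}b^{2} + 8b - \tfrac{15}{2}, LT = b^{3}.
r = 6b + 4, LT = b.

S(g_2,r): lcm = b^{3}. S = -\tfrac{13}{6}b^{2} + 8b - \tfrac{15}{2}.
  leading term b^{2}: subtract (-\tfrac{13}{36}b)·r from -\tfrac{13}{6}b^{2} + 8b - \tfrac{15}{2} → \tfrac{85}{9}b - \tfrac{15}{2}
  leading term b: subtract (\tfrac{85}{54})·r from \tfrac{85}{9}b - \tfrac{15}{2} → -\tfrac{745}{54}
  leading term 1: no divisor's leading term divides it; move -\tfrac{745}{54} to the remainder.
  remainder -\tfrac{745}{54} ≠ 0; add m_4 = -\tfrac{745}{54} to the basis.

The other S-polynomials (S(g_1,g_2), S(g_1,r), S(g_1,m_4), S(g_2,m_4), S(r,m_4)) all reduce to 0 modulo the current basis, so we have a Gröbner basis.
Inter-reduce: drop elements whose leading term is divisible by another's, tail-reduce, and make monic.
Reduced Gröbner basis: {1}.
The reduced Gröbner basis of I + (p) is {1}: the ideal is the whole ring, so the enlarged system has no common solution — adjoining p is inconsistent.

Ideal membership is decidable via reduction modulo a Gröbner basis.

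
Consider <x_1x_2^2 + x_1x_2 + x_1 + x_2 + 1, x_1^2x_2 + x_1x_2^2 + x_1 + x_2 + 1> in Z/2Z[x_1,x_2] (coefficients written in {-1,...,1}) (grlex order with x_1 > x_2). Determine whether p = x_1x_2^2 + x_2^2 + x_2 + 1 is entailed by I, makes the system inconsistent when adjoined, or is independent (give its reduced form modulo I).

Adjoining x_1x_2^2 + x_2^2 + x_2 + 1 makes the ideal the whole ring: the system is inconsistent.

First compute the reduced Gröbner basis of I by Buchberger's algorithm.
f_1 = x_1x_2^2 + x_1x_2 + x_1 + x_2 + 1, LT = x_1x_2^2.
f_2 = x_1^2x_2 + x_1x_2^2 + x_1 + x_2 + 1, LT = x_1^2x_2.

S(f_1,f_2): lcm = x_1^2x_2^2. S = x_1x_2^3 + x_1^2x_2 + x_1^2 + x_2^2 + x_1 + x_2.
  leading term x_1x_2^3: subtract (x_2)·f_1 from x_1x_2^3 + x_1^2x_2 + x_1^2 + x_2^2 + x_1 + x_2 → x_1^2x_2 + x_1x_2^2 + x_1^2 + x_1x_2 + x_1
  leading term x_1^2x_2: subtract (1)·f_2 from x_1^2x_2 + x_1x_2^2 + x_1^2 + x_1x_2 + x_1 → x_1^2 + x_1x_2 + x_2 + 1
  leading term x_1^2: no divisor's leading term divides it; move x_1^2 to the remainder.
  leading term x_1x_2: no divisor's leading term divides it; move x_1x_2 to the remainder.
  leading term x_2: no divisor's leading term divides it; move x_2 to the remainder.
  leading term 1: no divisor's leading term divides it; move 1 to the remainder.
  remainder x_1^2 + x_1x_2 + x_2 + 1 ≠ 0; add h_3 = x_1^2 + x_1x_2 + x_2 + 1 to the basis.

S(f_1,h_3): lcm = x_1^2x_2^2. S = x_1x_2^3 + x_1^2x_2 + x_2^3 + x_1^2 + x_1x_2 + x_2^2 + x_1.
  leading term x_1x_2^3: subtract (x_2)·f_1 from x_1x_2^3 + x_1^2x_2 + x_2^3 + x_1^2 + x_1x_2 + x_2^2 + x_1 → x_1^2x_2 + x_1x_2^2 + x_2^3 + x_1^2 + x_1 + x_2
  leading term x_1^2x_2: subtract (1)·f_2 from x_1^2x_2 + x_1x_2^2 + x_2^3 + x_1^2 + x_1 + x_2 → x_2^3 + x_1^2 + 1
  leading term x_2^3: no divisor's leading term divides it; move x_2^3 to the remainder.
  leading term x_1^2: subtract (1)·h_3 from x_1^2 + 1 → x_1x_2 + x_2
  leading term x_1x_2: no divisor's leading term divides it; move x_1x_2 to the remainder.
  leading term x_2: no divisor's leading term divides it; move x_2 to the remainder.
  remainder x_2^3 + x_1x_2 + x_2 ≠ 0; add h_4 = x_2^3 + x_1x_2 + x_2 to the basis.

S(f_2,h_3): lcm = x_1^2x_2. S = x_2^2 + x_1 + 1.
  leading term x_2^2: no divisor's leading term divides it; move x_2^2 to the remainder.
  leading term x_1: no divisor's leading term divides it; move x_1 to the remainder.
  leading term 1: no divisor's leading term divides it; move 1 to the remainder.
  remainder x_2^2 + x_1 + 1 ≠ 0; add h_5 = x_2^2 + x_1 + 1 to the basis.

The other S-polynomials (S(f_1,h_4), S(f_2,h_4), S(h_3,h_4), S(f_1,h_5), S(f_2,h_5), S(h_3,h_5), S(h_4,h_5)) all reduce to 0 modulo the current basis, so we have a Gröbner basis.
Inter-reduce: drop elements whose leading term is divisible by another's, tail-reduce, and make monic.
Reduced Gröbner basis: {x_1^2 + x_1x_2 + x_2 + 1, x_2^2 + x_1 + 1}.
Label its elements g_1 = x_1^2 + x_1x_2 + x_2 + 1, g_2 = x_2^2 + x_1 + 1.

Reduce p = x_1x_2^2 + x_2^2 + x_2 + 1 modulo G:
  leading term x_1x_2^2: subtract (x_1)·g_2 from x_1x_2^2 + x_2^2 + x_2 + 1 → x_1^2 + x_2^2 + x_1 + x_2 + 1
  leading term x_1^2: subtract (1)·g_1 from x_1^2 + x_2^2 + x_1 + x_2 + 1 → x_1x_2 + x_2^2 + x_1
  leading term x_1x_2: no divisor's leading term divides it; move x_1x_2 to the remainder.
  leading term x_2^2: subtract (1)·g_2 from x_2^2 + x_1 → 1
  leading term 1: no divisor's leading term divides it; move 1 to the remainder.
  normal form = x_1x_2 + 1.
The normal form is nonzero, so p ∉ I. Since p minus its normal form lies in I, I + (p) = I + (r) where r = x_1x_2 + 1; decide whether this ideal is the whole ring.
Run Buchberger on G together with r (pairs among the g_i already reduce to 0 since G is a Gröbner basis):
g_1 = x_1^2 + x_1x_2 + x_2 + 1, LT = x_1^2.
g_2 = x_2^2 + x_1 + 1, LT = x_2^2.
r = x_1x_2 + 1, LT = x_1x_2.

S(g_1,r): lcm = x_1^2x_2. S = x_1x_2^2 + x_2^2 + x_1 + x_2.
  leading term x_1x_2^2: subtract (x_1)·g_2 from x_1x_2^2 + x_2^2 + x_1 + x_2 → x_1^2 + x_2^2 + x_2
  leading term x_1^2: subtract (1)·g_1 from x_1^2 + x_2^2 + x_2 → x_1x_2 + x_2^2 + 1
  leading term x_1x_2: subtract (1)·r from x_1x_2 + x_2^2 + 1 → x_2^2
  leading term x_2^2: subtract (1)·g_2 from x_2^2 → x_1 + 1
  leading term x_1: no divisor's leading term divides it; move x_1 to the remainder.
  leading term 1: no divisor's leading term divides it; move 1 to the remainder.
  remainder x_1 + 1 ≠ 0; add m_4 = x_1 + 1 to the basis.

S(g_2,r): lcm = x_1x_2^2. S = x_1^2 + x_1 + x_2.
  leading term x_1^2: subtract (1)·g_1 from x_1^2 + x_1 + x_2 → x_1x_2 + x_1 + 1
  leading term x_1x_2: subtract (1)·r from x_1x_2 + x_1 + 1 → x_1
  leading term x_1: subtract (1)·m_4 from x_1 → 1
  leading term 1: no divisor's leading term divides it; move 1 to the remainder.
  remainder 1 ≠ 0; add m_5 = 1 to the basis.

The other S-polynomials (S(g_1,g_2), S(g_1,m_4), S(g_2,m_4), S(r,m_4), S(g_1,m_5), S(g_2,m_5), S(r,m_5), S(m_4,m_5)) all reduce to 0 modulo the current basis, so we have a Gröbner basis.
Inter-reduce: drop elements whose leading term is divisible by another's, tail-reduce, and make monic.
Reduced Gröbner basis: {1}.
The reduced Gröbner basis of I + (p) is {1}: the ideal is the whole ring, so the enlarged system has no common solution — adjoining p is inconsistent.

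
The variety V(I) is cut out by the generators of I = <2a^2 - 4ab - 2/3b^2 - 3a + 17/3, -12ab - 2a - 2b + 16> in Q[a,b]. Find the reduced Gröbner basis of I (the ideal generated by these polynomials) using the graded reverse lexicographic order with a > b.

Buchberger's algorithm terminates because the ascending chain of leading-term ideals stabilizes.

f_1 = 2a^2 - 4ab - 2/3b^2 - 3a + 17/3, LT = a^2.
f_2 = -12ab - 2a - 2b + 16, LT = ab.

S(f_1,f_2): lcm = a^2b. S = -2ab^2 - 1/3b^3 - 1/6a^2 - 5/3ab + 4/3a + 17/6b.
  leading term ab^2: subtract (1/6b)·f_2 from -2ab^2 - 1/3b^3 - 1/6a^2 - 5/3ab + 4/3a + 17/6b → -1/3b^3 - 1/6a^2 - 4/3ab + 1/3b^2 + 4/3a + 1/6b
  leading term b^3: no divisor's leading term divides it; move -1/3b^3 to the remainder.
  leading term a^2: subtract (-1/12)·f_1 from -1/6a^2 - 4/3ab + 1/3b^2 + 4/3a + 1/6b → -5/3ab + 5/18b^2 + 13/12a + 1/6b + 17/36
  leading term ab: subtract (5/36)·f_2 from -5/3ab + 5/18b^2 + 13/12a + 1/6b + 17/36 → 5/18b^2 + 49/36a + 4/9b - 7/4
  leading term b^2: no divisor's leading term divides it; move 5/18b^2 to the remainder.
  leading term a: no divisor's leading term divides it; move 49/36a to the remainder.
  leading term b: no divisor's leading term divides it; move 4/9b to the remainder.
  leading term 1: no divisor's leading term divides it; move -7/4 to the remainder.
  remainder -1/3b^3 + 5/18b^2 + 49/36a + 4/9b - 7/4 ≠ 0; add g_3 = -1/3b^3 + 5/18b^2 + 49/36a + 4/9b - 7/4 to the basis.

The other S-polynomials (S(f_1,g_3), S(f_2,g_3)) all reduce to 0 modulo the current basis, so we have a Gröbner basis.

G = {b^3 - 5/6b^2 - 49/12a - 4/3b + 21/4, a^2 - 1/3b^2 - 7/6a + 1/3b + 1/6, ab + 1/6a + 1/6b - 4/3}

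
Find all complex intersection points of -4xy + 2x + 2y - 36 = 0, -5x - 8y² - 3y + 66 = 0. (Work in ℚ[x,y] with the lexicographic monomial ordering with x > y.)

{(-3, 3), (33/4 - sqrt(401)/4, -23/16 - sqrt(401)/16), (sqrt(401)/4 + 33/4, -23/16 + sqrt(401)/16)}

Compute a lex Gröbner basis by Buchberger's algorithm.
f_1 = -4xy + 2x + 2y - 36, LT = xy.
f_2 = -5x - 8y² - 3y + 66, LT = x.

S(f_1,f_2): lcm = xy. S = -½x - 8/5y³ - ⅗y² + 127/10y + 9.
  leading term x: subtract (1/10)·f_2 from -½x - 8/5y³ - ⅗y² + 127/10y + 9 → -8/5y³ + ⅕y² + 13y + 12/5
  leading term y³: no divisor's leading term divides it; move -8/5y³ to the remainder.
  leading term y²: no divisor's leading term divides it; move ⅕y² to the remainder.
  leading term y: no divisor's leading term divides it; move 13y to the remainder.
  leading term 1: no divisor's leading term divides it; move 12/5 to the remainder.
  remainder -8/5y³ + ⅕y² + 13y + 12/5 ≠ 0; add h_3 = -8/5y³ + ⅕y² + 13y + 12/5 to the basis.

The other S-polynomials (S(f_1,h_3), S(f_2,h_3)) all reduce to 0 modulo the current basis, so we have a Gröbner basis.
Inter-reduce: drop elements whose leading term is divisible by another's, tail-reduce, and make monic.
Reduced Gröbner basis: {x + 8/5y² + ⅗y - 66/5, y³ - ⅛y² - 65/8y - 3/2}.

Elimination: the polynomial y³ - ⅛y² - 65/8y - 3/2 lies in the elimination ideal for y, so y ∈ {3, -23/16 - sqrt(401)/16, -23/16 + sqrt(401)/16}. For each such y, the remaining basis elements (now univariate) give the rest of the solution.
  y = 3: the earlier basis element becomes x + 3 = 0, giving x = -3 — point (-3, 3).
  y = -23/16 - sqrt(401)/16: the earlier basis element becomes x - 33/4 + sqrt(401)/4 = 0, giving x = 33/4 - sqrt(401)/4 — point (33/4 - sqrt(401)/4, -23/16 - sqrt(401)/16).
  y = -23/16 + sqrt(401)/16: the earlier basis element becomes x - 33/4 - sqrt(401)/4 = 0, giving x = sqrt(401)/4 + 33/4 — point (sqrt(401)/4 + 33/4, -23/16 + sqrt(401)/16).
Zero-dimensionality of the ideal guarantees finitely many solutions over ℂ.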